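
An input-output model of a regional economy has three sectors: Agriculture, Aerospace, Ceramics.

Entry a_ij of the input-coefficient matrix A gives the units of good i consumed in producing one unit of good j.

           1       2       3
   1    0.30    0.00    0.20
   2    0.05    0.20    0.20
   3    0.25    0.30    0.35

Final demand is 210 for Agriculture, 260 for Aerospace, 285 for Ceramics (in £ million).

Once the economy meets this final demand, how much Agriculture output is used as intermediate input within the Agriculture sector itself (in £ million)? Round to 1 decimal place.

I − A =
  [   0.70     0.00    -0.20]
  [  -0.05     0.80    -0.20]
  [  -0.25    -0.30     0.65]
Cofactors of I−A, C_ij = (−1)^(i+j)·(minor ij) (rows/columns in the sector order above):
  C_11 = (0.80)(0.65) − (-0.20)(-0.30) = 0.4600
  C_12 = −[(-0.05)(0.65) − (-0.20)(-0.25)] = 0.0825
  C_13 = (-0.05)(-0.30) − (0.80)(-0.25) = 0.2150
  C_21 = −[(0.00)(0.65) − (-0.20)(-0.30)] = 0.0600
  C_22 = (0.70)(0.65) − (-0.20)(-0.25) = 0.4050
  C_23 = −[(0.70)(-0.30) − (0.00)(-0.25)] = 0.2100
  C_31 = (0.00)(-0.20) − (-0.20)(0.80) = 0.1600
  C_32 = −[(0.70)(-0.20) − (-0.20)(-0.05)] = 0.1500
  C_33 = (0.70)(0.80) − (0.00)(-0.05) = 0.5600
det(I−A) = Σ_j (I−A)_1j·C_1j = (0.70)(0.4600) + (0.00)(0.0825) + (-0.20)(0.2150) = 0.2790
adj(I−A) = Cᵀ =
  [ 0.4600   0.0600   0.1600]
  [ 0.0825   0.4050   0.1500]
  [ 0.2150   0.2100   0.5600]
(I − A)⁻¹ = adj(I−A) / det(I−A) ≈
  [   1.6487     0.2151     0.5735]
  [   0.2957     1.4516     0.5376]
  [   0.7706     0.7527     2.0072]
First solve x = (I − A)⁻¹ d = adj(I−A)·d / det(I−A); in particular x_1 = (0.4600·210 + 0.0600·260 + 0.1600·285) / 0.2790 = 157.80 / 0.2790 ≈ 565.591.
Intermediate flow from 1 to 1: z_11 = a_11 · x_1 = 0.30 × 157.80 / 0.2790 = 47.34 / 0.2790 ≈ 169.7.

z_11 = 169.7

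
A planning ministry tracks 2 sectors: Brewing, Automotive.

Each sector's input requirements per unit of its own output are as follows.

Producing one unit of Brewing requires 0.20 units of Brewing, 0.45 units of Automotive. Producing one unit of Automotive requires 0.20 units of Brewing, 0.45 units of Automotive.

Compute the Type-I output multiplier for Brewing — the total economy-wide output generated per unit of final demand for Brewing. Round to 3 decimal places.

I − A =
  [   0.80    -0.20]
  [  -0.45     0.55]
det(I−A) = (0.80)(0.55) − (-0.20)(-0.45) = 0.3500
adj(I−A) = [[0.55, 0.20], [0.45, 0.80]]
(I − A)⁻¹ = adj(I−A) / det(I−A) ≈
  [   1.5714     0.5714]
  [   1.2857     2.2857]
The output multiplier for sector j is the column-j sum of the Leontief inverse (I − A)⁻¹ = adj(I−A) / det(I−A).
Column B of adj(I−A): (0.55, 0.45); det(I−A) = 0.3500.
m_B = (0.55 + 0.45) / 0.3500 = 1.00 / 0.3500 ≈ 2.857.

m_B = 2.857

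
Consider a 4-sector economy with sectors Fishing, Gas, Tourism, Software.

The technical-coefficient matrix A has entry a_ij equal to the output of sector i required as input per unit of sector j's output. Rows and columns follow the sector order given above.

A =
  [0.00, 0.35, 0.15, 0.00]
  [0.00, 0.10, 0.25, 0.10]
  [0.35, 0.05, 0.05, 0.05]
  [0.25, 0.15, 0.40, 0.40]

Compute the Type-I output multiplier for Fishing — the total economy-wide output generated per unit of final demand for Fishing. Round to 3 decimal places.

I − A =
  [   1.00    -0.35    -0.15     0.00]
  [   0.00     0.90    -0.25    -0.10]
  [  -0.35    -0.05     0.95    -0.05]
  [  -0.25    -0.15    -0.40     0.60]
Compute the cofactors C_ij = (−1)^(i+j)·(3×3 minor ij) of I−A; the adjugate is their transpose:
adj(I−A) = Cᵀ =
  [ 0.469375   0.198125   0.145250   0.045125]
  [ 0.093375   0.516625   0.193750   0.102250]
  [ 0.196250   0.115375   0.516250   0.062250]
  [ 0.349750   0.288625   0.453125   0.764625]
det(I−A) = Σ_j (I−A)_1j·C_1j = (1.00)(0.469375) + (-0.35)(0.093375) + (-0.15)(0.196250) + (0.00)(0.349750) = 0.40725625
(I − A)⁻¹ = adj(I−A) / det(I−A) ≈
  [   1.1525     0.4865     0.3567     0.1108]
  [   0.2293     1.2686     0.4757     0.2511]
  [   0.4819     0.2833     1.2676     0.1529]
  [   0.8588     0.7087     1.1126     1.8775]
The output multiplier for sector j is the column-j sum of the Leontief inverse (I − A)⁻¹ = adj(I−A) / det(I−A).
Column F of adj(I−A): (0.469375, 0.093375, 0.196250, 0.349750); det(I−A) = 0.40725625.
m_F = (0.469375 + 0.093375 + 0.196250 + 0.349750) / 0.40725625 = 1.10875 / 0.40725625 ≈ 2.722.

m_F = 2.722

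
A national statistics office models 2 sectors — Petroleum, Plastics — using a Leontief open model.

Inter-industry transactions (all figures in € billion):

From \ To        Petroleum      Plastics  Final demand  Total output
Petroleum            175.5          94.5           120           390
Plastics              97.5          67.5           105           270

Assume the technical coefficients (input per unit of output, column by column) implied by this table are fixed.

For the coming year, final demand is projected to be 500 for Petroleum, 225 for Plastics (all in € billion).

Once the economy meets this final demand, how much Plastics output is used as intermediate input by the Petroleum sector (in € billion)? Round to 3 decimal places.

Technical coefficients a_ij = z_ij / X_j:
  a_11 = 175.5/390 = 0.45, a_21 = 97.5/390 = 0.25
  a_12 = 94.5/270 = 0.35, a_22 = 67.5/270 = 0.25
I − A =
  [   0.55    -0.35]
  [  -0.25     0.75]
det(I−A) = (0.55)(0.75) − (-0.35)(-0.25) = 0.3250
adj(I−A) = [[0.75, 0.35], [0.25, 0.55]]
(I − A)⁻¹ = adj(I−A) / det(I−A) ≈
  [   2.3077     1.0769]
  [   0.7692     1.6923]
First solve x = (I − A)⁻¹ d = adj(I−A)·d / det(I−A); in particular x_1 = (0.75·500 + 0.35·225) / 0.3250 = 453.75 / 0.3250 ≈ 1396.15385.
Intermediate flow from 2 to 1: z_21 = a_21 · x_1 = 0.25 × 453.75 / 0.3250 = 113.4375 / 0.3250 ≈ 349.038.

z_21 = 349.038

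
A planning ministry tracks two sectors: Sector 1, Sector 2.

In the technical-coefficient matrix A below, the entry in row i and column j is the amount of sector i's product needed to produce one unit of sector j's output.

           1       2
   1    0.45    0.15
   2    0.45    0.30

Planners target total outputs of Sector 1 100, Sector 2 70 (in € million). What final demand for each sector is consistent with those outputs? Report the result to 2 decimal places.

d_1 = 44.50, d_2 = 4.00

I − A =
  [   0.55    -0.15]
  [  -0.45     0.70]
d = (I − A) x:
  d_1 = (+0.55)·100 + (-0.15)·70 = 44.50
  d_2 = (-0.45)·100 + (+0.70)·70 = 4.00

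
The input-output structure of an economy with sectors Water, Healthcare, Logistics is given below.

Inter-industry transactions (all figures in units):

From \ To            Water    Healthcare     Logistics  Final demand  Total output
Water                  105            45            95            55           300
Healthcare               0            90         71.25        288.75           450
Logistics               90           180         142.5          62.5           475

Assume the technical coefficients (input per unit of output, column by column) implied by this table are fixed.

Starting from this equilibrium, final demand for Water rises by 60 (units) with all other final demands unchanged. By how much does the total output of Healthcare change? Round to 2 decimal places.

Technical coefficients a_ij = z_ij / X_j:
  a_11 = 105/300 = 0.35, a_21 = 0/300 = 0.00, a_31 = 90/300 = 0.30
  a_12 = 45/450 = 0.10, a_22 = 90/450 = 0.20, a_32 = 180/450 = 0.40
  a_13 = 95/475 = 0.20, a_23 = 71.25/475 = 0.15, a_33 = 142.5/475 = 0.30
I − A =
  [   0.65    -0.10    -0.20]
  [   0.00     0.80    -0.15]
  [  -0.30    -0.40     0.70]
Cofactors of I−A, C_ij = (−1)^(i+j)·(minor ij) (rows/columns in the sector order above):
  C_11 = (0.80)(0.70) − (-0.15)(-0.40) = 0.5000
  C_12 = −[(0.00)(0.70) − (-0.15)(-0.30)] = 0.0450
  C_13 = (0.00)(-0.40) − (0.80)(-0.30) = 0.2400
  C_21 = −[(-0.10)(0.70) − (-0.20)(-0.40)] = 0.1500
  C_22 = (0.65)(0.70) − (-0.20)(-0.30) = 0.3950
  C_23 = −[(0.65)(-0.40) − (-0.10)(-0.30)] = 0.2900
  C_31 = (-0.10)(-0.15) − (-0.20)(0.80) = 0.1750
  C_32 = −[(0.65)(-0.15) − (-0.20)(0.00)] = 0.0975
  C_33 = (0.65)(0.80) − (-0.10)(0.00) = 0.5200
det(I−A) = Σ_j (I−A)_1j·C_1j = (0.65)(0.5000) + (-0.10)(0.0450) + (-0.20)(0.2400) = 0.2725
adj(I−A) = Cᵀ =
  [ 0.5000   0.1500   0.1750]
  [ 0.0450   0.3950   0.0975]
  [ 0.2400   0.2900   0.5200]
(I − A)⁻¹ = adj(I−A) / det(I−A) ≈
  [   1.8349     0.5505     0.6422]
  [   0.1651     1.4495     0.3578]
  [   0.8807     1.0642     1.9083]
Δx = (I − A)⁻¹ Δd with Δd having +60 in the Water component and 0 elsewhere.
So Δx_2 = L_21 · (+60), where L_21 = adj(I−A)_21 / det(I−A) = 0.0450 / 0.2725.
Δx_2 = 0.0450 × (+60) / 0.2725 = 2.70 / 0.2725 ≈ 9.91.

Δx_2 = 9.91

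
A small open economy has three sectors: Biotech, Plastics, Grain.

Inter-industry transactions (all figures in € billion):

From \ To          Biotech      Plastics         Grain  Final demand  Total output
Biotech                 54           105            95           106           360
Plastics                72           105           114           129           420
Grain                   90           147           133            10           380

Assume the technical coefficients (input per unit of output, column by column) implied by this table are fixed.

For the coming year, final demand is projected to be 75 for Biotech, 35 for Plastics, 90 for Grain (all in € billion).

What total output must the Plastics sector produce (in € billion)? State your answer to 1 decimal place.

Technical coefficients a_ij = z_ij / X_j:
  a_BB = 54/360 = 0.15, a_PB = 72/360 = 0.20, a_GB = 90/360 = 0.25
  a_BP = 105/420 = 0.25, a_PP = 105/420 = 0.25, a_GP = 147/420 = 0.35
  a_BG = 95/380 = 0.25, a_PG = 114/380 = 0.30, a_GG = 133/380 = 0.35
I − A =
  [   0.85    -0.25    -0.25]
  [  -0.20     0.75    -0.30]
  [  -0.25    -0.35     0.65]
Cofactors of I−A, C_ij = (−1)^(i+j)·(minor ij) (rows/columns in the sector order above):
  C_11 = (0.75)(0.65) − (-0.30)(-0.35) = 0.3825
  C_12 = −[(-0.20)(0.65) − (-0.30)(-0.25)] = 0.2050
  C_13 = (-0.20)(-0.35) − (0.75)(-0.25) = 0.2575
  C_21 = −[(-0.25)(0.65) − (-0.25)(-0.35)] = 0.2500
  C_22 = (0.85)(0.65) − (-0.25)(-0.25) = 0.4900
  C_23 = −[(0.85)(-0.35) − (-0.25)(-0.25)] = 0.3600
  C_31 = (-0.25)(-0.30) − (-0.25)(0.75) = 0.2625
  C_32 = −[(0.85)(-0.30) − (-0.25)(-0.20)] = 0.3050
  C_33 = (0.85)(0.75) − (-0.25)(-0.20) = 0.5875
det(I−A) = Σ_j (I−A)_1j·C_1j = (0.85)(0.3825) + (-0.25)(0.2050) + (-0.25)(0.2575) = 0.2095
adj(I−A) = Cᵀ =
  [ 0.3825   0.2500   0.2625]
  [ 0.2050   0.4900   0.3050]
  [ 0.2575   0.3600   0.5875]
(I − A)⁻¹ = adj(I−A) / det(I−A) ≈
  [   1.8258     1.1933     1.2530]
  [   0.9785     2.3389     1.4558]
  [   1.2291     1.7184     2.8043]
x = (I − A)⁻¹ d = adj(I−A)·d / det(I−A), with det(I−A) = 0.2095:
  x_B = (0.3825·75 + 0.2500·35 + 0.2625·90) / 0.2095 = 61.0625 / 0.2095 ≈ 291.5
  x_P = (0.2050·75 + 0.4900·35 + 0.3050·90) / 0.2095 = 59.975 / 0.2095 ≈ 286.3
  x_G = (0.2575·75 + 0.3600·35 + 0.5875·90) / 0.2095 = 84.7875 / 0.2095 ≈ 404.7

x_P = 286.3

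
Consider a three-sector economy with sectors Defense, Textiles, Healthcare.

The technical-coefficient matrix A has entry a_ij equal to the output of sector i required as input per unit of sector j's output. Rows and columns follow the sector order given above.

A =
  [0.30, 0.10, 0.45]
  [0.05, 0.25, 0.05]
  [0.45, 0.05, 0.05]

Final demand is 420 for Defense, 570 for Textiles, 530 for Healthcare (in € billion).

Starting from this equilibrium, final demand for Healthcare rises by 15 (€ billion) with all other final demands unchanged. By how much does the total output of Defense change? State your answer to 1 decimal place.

I − A =
  [   0.70    -0.10    -0.45]
  [  -0.05     0.75    -0.05]
  [  -0.45    -0.05     0.95]
Cofactors of I−A, C_ij = (−1)^(i+j)·(minor ij) (rows/columns in the sector order above):
  C_11 = (0.75)(0.95) − (-0.05)(-0.05) = 0.7100
  C_12 = −[(-0.05)(0.95) − (-0.05)(-0.45)] = 0.0700
  C_13 = (-0.05)(-0.05) − (0.75)(-0.45) = 0.3400
  C_21 = −[(-0.10)(0.95) − (-0.45)(-0.05)] = 0.1175
  C_22 = (0.70)(0.95) − (-0.45)(-0.45) = 0.4625
  C_23 = −[(0.70)(-0.05) − (-0.10)(-0.45)] = 0.0800
  C_31 = (-0.10)(-0.05) − (-0.45)(0.75) = 0.3425
  C_32 = −[(0.70)(-0.05) − (-0.45)(-0.05)] = 0.0575
  C_33 = (0.70)(0.75) − (-0.10)(-0.05) = 0.5200
det(I−A) = Σ_j (I−A)_1j·C_1j = (0.70)(0.7100) + (-0.10)(0.0700) + (-0.45)(0.3400) = 0.3370
adj(I−A) = Cᵀ =
  [ 0.7100   0.1175   0.3425]
  [ 0.0700   0.4625   0.0575]
  [ 0.3400   0.0800   0.5200]
(I − A)⁻¹ = adj(I−A) / det(I−A) ≈
  [   2.1068     0.3487     1.0163]
  [   0.2077     1.3724     0.1706]
  [   1.0089     0.2374     1.5430]
Δx = (I − A)⁻¹ Δd with Δd having +15 in the Healthcare component and 0 elsewhere.
So Δx_1 = L_13 · (+15), where L_13 = adj(I−A)_13 / det(I−A) = 0.3425 / 0.3370.
Δx_1 = 0.3425 × (+15) / 0.3370 = 5.1375 / 0.3370 ≈ 15.2.

Δx_1 = 15.2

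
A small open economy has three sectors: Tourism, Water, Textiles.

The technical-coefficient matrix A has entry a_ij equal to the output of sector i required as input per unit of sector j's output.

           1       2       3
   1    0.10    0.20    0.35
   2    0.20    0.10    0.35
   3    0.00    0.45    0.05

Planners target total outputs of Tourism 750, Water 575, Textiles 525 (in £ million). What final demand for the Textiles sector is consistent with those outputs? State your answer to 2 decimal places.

I − A =
  [   0.90    -0.20    -0.35]
  [  -0.20     0.90    -0.35]
  [   0.00    -0.45     0.95]
d = (I − A) x:
  d_1 = (+0.90)·750 + (-0.20)·575 + (-0.35)·525 = 376.25
  d_2 = (-0.20)·750 + (+0.90)·575 + (-0.35)·525 = 183.75
  d_3 = (+0.00)·750 + (-0.45)·575 + (+0.95)·525 = 240.00

d_3 = 240.00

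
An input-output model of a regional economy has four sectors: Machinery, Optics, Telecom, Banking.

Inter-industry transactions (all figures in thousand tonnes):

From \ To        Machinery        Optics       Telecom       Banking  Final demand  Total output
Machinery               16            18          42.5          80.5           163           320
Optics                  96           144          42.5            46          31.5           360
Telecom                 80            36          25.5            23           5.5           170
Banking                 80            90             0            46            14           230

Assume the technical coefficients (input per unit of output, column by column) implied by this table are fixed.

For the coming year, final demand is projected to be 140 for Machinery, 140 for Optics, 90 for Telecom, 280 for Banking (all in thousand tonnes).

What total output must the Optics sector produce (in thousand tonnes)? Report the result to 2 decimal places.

Technical coefficients a_ij = z_ij / X_j:
  a_11 = 16/320 = 0.05, a_21 = 96/320 = 0.30, a_31 = 80/320 = 0.25, a_41 = 80/320 = 0.25
  a_12 = 18/360 = 0.05, a_22 = 144/360 = 0.40, a_32 = 36/360 = 0.10, a_42 = 90/360 = 0.25
  a_13 = 42.5/170 = 0.25, a_23 = 42.5/170 = 0.25, a_33 = 25.5/170 = 0.15, a_43 = 0/170 = 0.00
  a_14 = 80.5/230 = 0.35, a_24 = 46/230 = 0.20, a_34 = 23/230 = 0.10, a_44 = 46/230 = 0.20
I − A =
  [   0.95    -0.05    -0.25    -0.35]
  [  -0.30     0.60    -0.25    -0.20]
  [  -0.25    -0.10     0.85    -0.10]
  [  -0.25    -0.25     0.00     0.80]
Compute the cofactors C_ij = (−1)^(i+j)·(3×3 minor ij) of I−A; the adjugate is their transpose:
adj(I−A) = Cᵀ =
  [ 0.339250   0.134625   0.139375   0.199500]
  [ 0.302750   0.515375   0.240625   0.291375]
  [ 0.159000   0.124125   0.315250   0.140000]
  [ 0.200625   0.203125   0.118750   0.399875]
det(I−A) = Σ_j (I−A)_1j·C_1j = (0.95)(0.339250) + (-0.05)(0.302750) + (-0.25)(0.159000) + (-0.35)(0.200625) = 0.19718125
(I − A)⁻¹ = adj(I−A) / det(I−A) ≈
  [   1.7205     0.6827     0.7068     1.0118]
  [   1.5354     2.6137     1.2203     1.4777]
  [   0.8064     0.6295     1.5988     0.7100]
  [   1.0175     1.0301     0.6022     2.0280]
x = (I − A)⁻¹ d = adj(I−A)·d / det(I−A), with det(I−A) = 0.19718125:
  x_1 = (0.339250·140 + 0.134625·140 + 0.139375·90 + 0.199500·280) / 0.19718125 = 134.74625 / 0.19718125 ≈ 683.36
  x_2 = (0.302750·140 + 0.515375·140 + 0.240625·90 + 0.291375·280) / 0.19718125 = 217.77875 / 0.19718125 ≈ 1104.46
  x_3 = (0.159000·140 + 0.124125·140 + 0.315250·90 + 0.140000·280) / 0.19718125 = 107.21 / 0.19718125 ≈ 543.71
  x_4 = (0.200625·140 + 0.203125·140 + 0.118750·90 + 0.399875·280) / 0.19718125 = 179.1775 / 0.19718125 ≈ 908.69

x_2 = 1104.46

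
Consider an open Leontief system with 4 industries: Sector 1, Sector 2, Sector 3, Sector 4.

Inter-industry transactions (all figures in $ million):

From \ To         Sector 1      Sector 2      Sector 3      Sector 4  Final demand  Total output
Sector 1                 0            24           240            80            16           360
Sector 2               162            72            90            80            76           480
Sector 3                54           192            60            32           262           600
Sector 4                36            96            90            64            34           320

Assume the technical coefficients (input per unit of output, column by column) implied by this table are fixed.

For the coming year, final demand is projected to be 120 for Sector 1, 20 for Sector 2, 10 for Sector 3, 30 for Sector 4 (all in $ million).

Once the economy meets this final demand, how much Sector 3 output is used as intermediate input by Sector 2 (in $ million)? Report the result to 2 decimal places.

z_32 = 89.47

Technical coefficients a_ij = z_ij / X_j:
  a_11 = 0/360 = 0.00, a_21 = 162/360 = 0.45, a_31 = 54/360 = 0.15, a_41 = 36/360 = 0.10
  a_12 = 24/480 = 0.05, a_22 = 72/480 = 0.15, a_32 = 192/480 = 0.40, a_42 = 96/480 = 0.20
  a_13 = 240/600 = 0.40, a_23 = 90/600 = 0.15, a_33 = 60/600 = 0.10, a_43 = 90/600 = 0.15
  a_14 = 80/320 = 0.25, a_24 = 80/320 = 0.25, a_34 = 32/320 = 0.10, a_44 = 64/320 = 0.20
I − A =
  [   1.00    -0.05    -0.40    -0.25]
  [  -0.45     0.85    -0.15    -0.25]
  [  -0.15    -0.40     0.90    -0.10]
  [  -0.10    -0.20    -0.15     0.80]
Compute the cofactors C_ij = (−1)^(i+j)·(3×3 minor ij) of I−A; the adjugate is their transpose:
adj(I−A) = Cᵀ =
  [ 0.488250   0.231250   0.299250   0.262250]
  [ 0.364875   0.624875   0.324625   0.349875]
  [ 0.266000   0.344000   0.567000   0.261500]
  [ 0.202125   0.249625   0.224875   0.560625]
det(I−A) = Σ_j (I−A)_1j·C_1j = (1.00)(0.488250) + (-0.05)(0.364875) + (-0.40)(0.266000) + (-0.25)(0.202125) = 0.313075
(I − A)⁻¹ = adj(I−A) / det(I−A) ≈
  [   1.5595     0.7386     0.9558     0.8377]
  [   1.1655     1.9959     1.0369     1.1175]
  [   0.8496     1.0988     1.8111     0.8353]
  [   0.6456     0.7973     0.7183     1.7907]
First solve x = (I − A)⁻¹ d = adj(I−A)·d / det(I−A); in particular x_2 = (0.364875·120 + 0.624875·20 + 0.324625·10 + 0.349875·30) / 0.313075 = 70.025 / 0.313075 ≈ 223.6685.
Intermediate flow from 3 to 2: z_32 = a_32 · x_2 = 0.40 × 70.025 / 0.313075 = 28.01 / 0.313075 ≈ 89.47.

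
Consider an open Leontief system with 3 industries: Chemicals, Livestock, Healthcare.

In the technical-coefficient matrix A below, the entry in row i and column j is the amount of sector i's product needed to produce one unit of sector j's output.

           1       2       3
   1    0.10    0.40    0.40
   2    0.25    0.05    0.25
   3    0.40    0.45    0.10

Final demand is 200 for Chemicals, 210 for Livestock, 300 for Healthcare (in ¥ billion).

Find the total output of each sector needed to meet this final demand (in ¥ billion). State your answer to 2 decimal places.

x_1 = 1189.45, x_2 = 876.19, x_3 = 1300.07

I − A =
  [   0.90    -0.40    -0.40]
  [  -0.25     0.95    -0.25]
  [  -0.40    -0.45     0.90]
Cofactors of I−A, C_ij = (−1)^(i+j)·(minor ij) (rows/columns in the sector order above):
  C_11 = (0.95)(0.90) − (-0.25)(-0.45) = 0.7425
  C_12 = −[(-0.25)(0.90) − (-0.25)(-0.40)] = 0.3250
  C_13 = (-0.25)(-0.45) − (0.95)(-0.40) = 0.4925
  C_21 = −[(-0.40)(0.90) − (-0.40)(-0.45)] = 0.5400
  C_22 = (0.90)(0.90) − (-0.40)(-0.40) = 0.6500
  C_23 = −[(0.90)(-0.45) − (-0.40)(-0.40)] = 0.5650
  C_31 = (-0.40)(-0.25) − (-0.40)(0.95) = 0.4800
  C_32 = −[(0.90)(-0.25) − (-0.40)(-0.25)] = 0.3250
  C_33 = (0.90)(0.95) − (-0.40)(-0.25) = 0.7550
det(I−A) = Σ_j (I−A)_1j·C_1j = (0.90)(0.7425) + (-0.40)(0.3250) + (-0.40)(0.4925) = 0.34125
adj(I−A) = Cᵀ =
  [ 0.7425   0.5400   0.4800]
  [ 0.3250   0.6500   0.3250]
  [ 0.4925   0.5650   0.7550]
(I − A)⁻¹ = adj(I−A) / det(I−A) ≈
  [   2.1758     1.5824     1.4066]
  [   0.9524     1.9048     0.9524]
  [   1.4432     1.6557     2.2125]
x = (I − A)⁻¹ d = adj(I−A)·d / det(I−A), with det(I−A) = 0.34125:
  x_1 = (0.7425·200 + 0.5400·210 + 0.4800·300) / 0.34125 = 405.90 / 0.34125 ≈ 1189.45
  x_2 = (0.3250·200 + 0.6500·210 + 0.3250·300) / 0.34125 = 299.00 / 0.34125 ≈ 876.19
  x_3 = (0.4925·200 + 0.5650·210 + 0.7550·300) / 0.34125 = 443.65 / 0.34125 ≈ 1300.07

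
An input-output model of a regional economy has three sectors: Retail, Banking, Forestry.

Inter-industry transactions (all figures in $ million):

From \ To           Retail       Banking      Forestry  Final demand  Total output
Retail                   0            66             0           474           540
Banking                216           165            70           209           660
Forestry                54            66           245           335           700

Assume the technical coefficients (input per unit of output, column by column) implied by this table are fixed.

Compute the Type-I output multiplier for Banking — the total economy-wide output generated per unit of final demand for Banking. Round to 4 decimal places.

Technical coefficients a_ij = z_ij / X_j:
  a_11 = 0/540 = 0.00, a_21 = 216/540 = 0.40, a_31 = 54/540 = 0.10
  a_12 = 66/660 = 0.10, a_22 = 165/660 = 0.25, a_32 = 66/660 = 0.10
  a_13 = 0/700 = 0.00, a_23 = 70/700 = 0.10, a_33 = 245/700 = 0.35
I − A =
  [   1.00    -0.10     0.00]
  [  -0.40     0.75    -0.10]
  [  -0.10    -0.10     0.65]
Cofactors of I−A, C_ij = (−1)^(i+j)·(minor ij) (rows/columns in the sector order above):
  C_11 = (0.75)(0.65) − (-0.10)(-0.10) = 0.4775
  C_12 = −[(-0.40)(0.65) − (-0.10)(-0.10)] = 0.2700
  C_13 = (-0.40)(-0.10) − (0.75)(-0.10) = 0.1150
  C_21 = −[(-0.10)(0.65) − (0.00)(-0.10)] = 0.0650
  C_22 = (1.00)(0.65) − (0.00)(-0.10) = 0.6500
  C_23 = −[(1.00)(-0.10) − (-0.10)(-0.10)] = 0.1100
  C_31 = (-0.10)(-0.10) − (0.00)(0.75) = 0.0100
  C_32 = −[(1.00)(-0.10) − (0.00)(-0.40)] = 0.1000
  C_33 = (1.00)(0.75) − (-0.10)(-0.40) = 0.7100
det(I−A) = Σ_j (I−A)_1j·C_1j = (1.00)(0.4775) + (-0.10)(0.2700) + (0.00)(0.1150) = 0.4505
adj(I−A) = Cᵀ =
  [ 0.4775   0.0650   0.0100]
  [ 0.2700   0.6500   0.1000]
  [ 0.1150   0.1100   0.7100]
(I − A)⁻¹ = adj(I−A) / det(I−A) ≈
  [   1.05993     0.14428     0.02220]
  [   0.59933     1.44284     0.22198]
  [   0.25527     0.24417     1.57603]
The output multiplier for sector j is the column-j sum of the Leontief inverse (I − A)⁻¹ = adj(I−A) / det(I−A).
Column 2 of adj(I−A): (0.0650, 0.6500, 0.1100); det(I−A) = 0.4505.
m_2 = (0.0650 + 0.6500 + 0.1100) / 0.4505 = 0.825 / 0.4505 ≈ 1.8313.

m_2 = 1.8313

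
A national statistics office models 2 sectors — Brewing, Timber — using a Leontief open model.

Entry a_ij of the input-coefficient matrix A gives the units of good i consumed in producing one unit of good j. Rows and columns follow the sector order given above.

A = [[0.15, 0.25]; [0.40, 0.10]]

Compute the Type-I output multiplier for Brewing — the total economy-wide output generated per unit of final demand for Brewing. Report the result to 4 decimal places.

I − A =
  [   0.85    -0.25]
  [  -0.40     0.90]
det(I−A) = (0.85)(0.90) − (-0.25)(-0.40) = 0.6650
adj(I−A) = [[0.90, 0.25], [0.40, 0.85]]
(I − A)⁻¹ = adj(I−A) / det(I−A) ≈
  [   1.35338     0.37594]
  [   0.60150     1.27820]
The output multiplier for sector j is the column-j sum of the Leontief inverse (I − A)⁻¹ = adj(I−A) / det(I−A).
Column B of adj(I−A): (0.90, 0.40); det(I−A) = 0.6650.
m_B = (0.90 + 0.40) / 0.6650 = 1.30 / 0.6650 ≈ 1.9549.

m_B = 1.9549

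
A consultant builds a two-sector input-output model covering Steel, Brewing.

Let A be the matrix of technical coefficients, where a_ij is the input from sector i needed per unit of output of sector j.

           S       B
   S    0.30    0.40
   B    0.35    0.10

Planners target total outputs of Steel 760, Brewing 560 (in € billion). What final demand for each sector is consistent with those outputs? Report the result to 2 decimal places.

d_S = 308.00, d_B = 238.00

I − A =
  [   0.70    -0.40]
  [  -0.35     0.90]
d = (I − A) x:
  d_S = (+0.70)·760 + (-0.40)·560 = 308.00
  d_B = (-0.35)·760 + (+0.90)·560 = 238.00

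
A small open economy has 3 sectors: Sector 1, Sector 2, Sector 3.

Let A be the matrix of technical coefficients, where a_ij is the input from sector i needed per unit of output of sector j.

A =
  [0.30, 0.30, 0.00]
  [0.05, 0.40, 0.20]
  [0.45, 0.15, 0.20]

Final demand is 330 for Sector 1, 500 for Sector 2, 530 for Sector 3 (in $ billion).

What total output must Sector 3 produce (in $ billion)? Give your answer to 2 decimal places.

x_3 = 1544.29

I − A =
  [   0.70    -0.30     0.00]
  [  -0.05     0.60    -0.20]
  [  -0.45    -0.15     0.80]
Cofactors of I−A, C_ij = (−1)^(i+j)·(minor ij) (rows/columns in the sector order above):
  C_11 = (0.60)(0.80) − (-0.20)(-0.15) = 0.4500
  C_12 = −[(-0.05)(0.80) − (-0.20)(-0.45)] = 0.1300
  C_13 = (-0.05)(-0.15) − (0.60)(-0.45) = 0.2775
  C_21 = −[(-0.30)(0.80) − (0.00)(-0.15)] = 0.2400
  C_22 = (0.70)(0.80) − (0.00)(-0.45) = 0.5600
  C_23 = −[(0.70)(-0.15) − (-0.30)(-0.45)] = 0.2400
  C_31 = (-0.30)(-0.20) − (0.00)(0.60) = 0.0600
  C_32 = −[(0.70)(-0.20) − (0.00)(-0.05)] = 0.1400
  C_33 = (0.70)(0.60) − (-0.30)(-0.05) = 0.4050
det(I−A) = Σ_j (I−A)_1j·C_1j = (0.70)(0.4500) + (-0.30)(0.1300) + (0.00)(0.2775) = 0.2760
adj(I−A) = Cᵀ =
  [ 0.4500   0.2400   0.0600]
  [ 0.1300   0.5600   0.1400]
  [ 0.2775   0.2400   0.4050]
(I − A)⁻¹ = adj(I−A) / det(I−A) ≈
  [   1.6304     0.8696     0.2174]
  [   0.4710     2.0290     0.5072]
  [   1.0054     0.8696     1.4674]
x = (I − A)⁻¹ d = adj(I−A)·d / det(I−A), with det(I−A) = 0.2760:
  x_1 = (0.4500·330 + 0.2400·500 + 0.0600·530) / 0.2760 = 300.30 / 0.2760 ≈ 1088.04
  x_2 = (0.1300·330 + 0.5600·500 + 0.1400·530) / 0.2760 = 397.10 / 0.2760 ≈ 1438.77
  x_3 = (0.2775·330 + 0.2400·500 + 0.4050·530) / 0.2760 = 426.225 / 0.2760 ≈ 1544.29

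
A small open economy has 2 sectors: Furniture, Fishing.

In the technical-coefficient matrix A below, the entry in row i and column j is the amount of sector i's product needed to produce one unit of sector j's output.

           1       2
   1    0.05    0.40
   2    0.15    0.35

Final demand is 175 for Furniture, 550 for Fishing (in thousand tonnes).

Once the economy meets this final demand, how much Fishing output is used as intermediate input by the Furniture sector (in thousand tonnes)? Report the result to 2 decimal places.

I − A =
  [   0.95    -0.40]
  [  -0.15     0.65]
det(I−A) = (0.95)(0.65) − (-0.40)(-0.15) = 0.5575
adj(I−A) = [[0.65, 0.40], [0.15, 0.95]]
(I − A)⁻¹ = adj(I−A) / det(I−A) ≈
  [   1.1659     0.7175]
  [   0.2691     1.7040]
First solve x = (I − A)⁻¹ d = adj(I−A)·d / det(I−A); in particular x_1 = (0.65·175 + 0.40·550) / 0.5575 = 333.75 / 0.5575 ≈ 598.6547.
Intermediate flow from 2 to 1: z_21 = a_21 · x_1 = 0.15 × 333.75 / 0.5575 = 50.0625 / 0.5575 ≈ 89.80.

z_21 = 89.80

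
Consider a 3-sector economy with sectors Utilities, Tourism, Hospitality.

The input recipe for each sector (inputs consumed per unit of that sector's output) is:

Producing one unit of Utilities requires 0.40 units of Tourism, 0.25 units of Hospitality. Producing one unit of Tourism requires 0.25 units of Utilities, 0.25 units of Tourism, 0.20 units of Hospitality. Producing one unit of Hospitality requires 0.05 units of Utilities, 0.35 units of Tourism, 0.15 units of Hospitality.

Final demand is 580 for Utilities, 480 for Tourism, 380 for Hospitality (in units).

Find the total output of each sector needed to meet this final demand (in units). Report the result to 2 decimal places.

x_U = 1080.94, x_T = 1767.58, x_H = 1180.88

I − A =
  [   1.00    -0.25    -0.05]
  [  -0.40     0.75    -0.35]
  [  -0.25    -0.20     0.85]
Cofactors of I−A, C_ij = (−1)^(i+j)·(minor ij) (rows/columns in the sector order above):
  C_11 = (0.75)(0.85) − (-0.35)(-0.20) = 0.5675
  C_12 = −[(-0.40)(0.85) − (-0.35)(-0.25)] = 0.4275
  C_13 = (-0.40)(-0.20) − (0.75)(-0.25) = 0.2675
  C_21 = −[(-0.25)(0.85) − (-0.05)(-0.20)] = 0.2225
  C_22 = (1.00)(0.85) − (-0.05)(-0.25) = 0.8375
  C_23 = −[(1.00)(-0.20) − (-0.25)(-0.25)] = 0.2625
  C_31 = (-0.25)(-0.35) − (-0.05)(0.75) = 0.1250
  C_32 = −[(1.00)(-0.35) − (-0.05)(-0.40)] = 0.3700
  C_33 = (1.00)(0.75) − (-0.25)(-0.40) = 0.6500
det(I−A) = Σ_j (I−A)_1j·C_1j = (1.00)(0.5675) + (-0.25)(0.4275) + (-0.05)(0.2675) = 0.44725
adj(I−A) = Cᵀ =
  [ 0.5675   0.2225   0.1250]
  [ 0.4275   0.8375   0.3700]
  [ 0.2675   0.2625   0.6500]
(I − A)⁻¹ = adj(I−A) / det(I−A) ≈
  [   1.2689     0.4975     0.2795]
  [   0.9558     1.8726     0.8273]
  [   0.5981     0.5869     1.4533]
x = (I − A)⁻¹ d = adj(I−A)·d / det(I−A), with det(I−A) = 0.44725:
  x_U = (0.5675·580 + 0.2225·480 + 0.1250·380) / 0.44725 = 483.45 / 0.44725 ≈ 1080.94
  x_T = (0.4275·580 + 0.8375·480 + 0.3700·380) / 0.44725 = 790.55 / 0.44725 ≈ 1767.58
  x_H = (0.2675·580 + 0.2625·480 + 0.6500·380) / 0.44725 = 528.15 / 0.44725 ≈ 1180.88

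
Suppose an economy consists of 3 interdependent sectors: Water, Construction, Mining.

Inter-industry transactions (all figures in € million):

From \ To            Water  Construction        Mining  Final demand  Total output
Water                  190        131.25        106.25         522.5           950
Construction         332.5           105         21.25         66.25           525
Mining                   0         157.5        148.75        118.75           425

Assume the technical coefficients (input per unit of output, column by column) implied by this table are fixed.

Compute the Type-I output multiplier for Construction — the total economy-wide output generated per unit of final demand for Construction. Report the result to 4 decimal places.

Technical coefficients a_ij = z_ij / X_j:
  a_11 = 190/950 = 0.20, a_21 = 332.5/950 = 0.35, a_31 = 0/950 = 0.00
  a_12 = 131.25/525 = 0.25, a_22 = 105/525 = 0.20, a_32 = 157.5/525 = 0.30
  a_13 = 106.25/425 = 0.25, a_23 = 21.25/425 = 0.05, a_33 = 148.75/425 = 0.35
I − A =
  [   0.80    -0.25    -0.25]
  [  -0.35     0.80    -0.05]
  [   0.00    -0.30     0.65]
Cofactors of I−A, C_ij = (−1)^(i+j)·(minor ij) (rows/columns in the sector order above):
  C_11 = (0.80)(0.65) − (-0.05)(-0.30) = 0.5050
  C_12 = −[(-0.35)(0.65) − (-0.05)(0.00)] = 0.2275
  C_13 = (-0.35)(-0.30) − (0.80)(0.00) = 0.1050
  C_21 = −[(-0.25)(0.65) − (-0.25)(-0.30)] = 0.2375
  C_22 = (0.80)(0.65) − (-0.25)(0.00) = 0.5200
  C_23 = −[(0.80)(-0.30) − (-0.25)(0.00)] = 0.2400
  C_31 = (-0.25)(-0.05) − (-0.25)(0.80) = 0.2125
  C_32 = −[(0.80)(-0.05) − (-0.25)(-0.35)] = 0.1275
  C_33 = (0.80)(0.80) − (-0.25)(-0.35) = 0.5525
det(I−A) = Σ_j (I−A)_1j·C_1j = (0.80)(0.5050) + (-0.25)(0.2275) + (-0.25)(0.1050) = 0.320875
adj(I−A) = Cᵀ =
  [ 0.5050   0.2375   0.2125]
  [ 0.2275   0.5200   0.1275]
  [ 0.1050   0.2400   0.5525]
(I − A)⁻¹ = adj(I−A) / det(I−A) ≈
  [   1.57382     0.74016     0.66225]
  [   0.70900     1.62057     0.39735]
  [   0.32723     0.74795     1.72185]
The output multiplier for sector j is the column-j sum of the Leontief inverse (I − A)⁻¹ = adj(I−A) / det(I−A).
Column 2 of adj(I−A): (0.2375, 0.5200, 0.2400); det(I−A) = 0.320875.
m_2 = (0.2375 + 0.5200 + 0.2400) / 0.320875 = 0.9975 / 0.320875 ≈ 3.1087.

m_2 = 3.1087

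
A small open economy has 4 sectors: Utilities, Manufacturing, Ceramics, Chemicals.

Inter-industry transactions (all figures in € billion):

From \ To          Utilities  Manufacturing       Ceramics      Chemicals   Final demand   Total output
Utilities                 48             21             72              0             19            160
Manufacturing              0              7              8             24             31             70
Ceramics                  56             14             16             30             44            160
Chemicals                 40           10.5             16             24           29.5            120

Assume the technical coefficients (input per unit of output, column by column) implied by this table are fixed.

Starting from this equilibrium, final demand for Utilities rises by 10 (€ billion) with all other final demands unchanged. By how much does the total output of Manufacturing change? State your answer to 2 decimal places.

Technical coefficients a_ij = z_ij / X_j:
  a_11 = 48/160 = 0.30, a_21 = 0/160 = 0.00, a_31 = 56/160 = 0.35, a_41 = 40/160 = 0.25
  a_12 = 21/70 = 0.30, a_22 = 7/70 = 0.10, a_32 = 14/70 = 0.20, a_42 = 10.5/70 = 0.15
  a_13 = 72/160 = 0.45, a_23 = 8/160 = 0.05, a_33 = 16/160 = 0.10, a_43 = 16/160 = 0.10
  a_14 = 0/120 = 0.00, a_24 = 24/120 = 0.20, a_34 = 30/120 = 0.25, a_44 = 24/120 = 0.20
I − A =
  [   0.70    -0.30    -0.45     0.00]
  [   0.00     0.90    -0.05    -0.20]
  [  -0.35    -0.20     0.90    -0.25]
  [  -0.25    -0.15    -0.10     0.80]
Compute the cofactors C_ij = (−1)^(i+j)·(3×3 minor ij) of I−A; the adjugate is their transpose:
adj(I−A) = Cᵀ =
  [ 0.584625   0.297375   0.328500   0.177000]
  [ 0.069125   0.332375   0.064500   0.103250]
  [ 0.307750   0.241000   0.468000   0.206500]
  [ 0.234125   0.185375   0.173250   0.413000]
det(I−A) = Σ_j (I−A)_1j·C_1j = (0.70)(0.584625) + (-0.30)(0.069125) + (-0.45)(0.307750) + (0.00)(0.234125) = 0.2500125
(I − A)⁻¹ = adj(I−A) / det(I−A) ≈
  [   2.3384     1.1894     1.3139     0.7080]
  [   0.2765     1.3294     0.2580     0.4130]
  [   1.2309     0.9640     1.8719     0.8260]
  [   0.9365     0.7415     0.6930     1.6519]
Δx = (I − A)⁻¹ Δd with Δd having +10 in the Utilities component and 0 elsewhere.
So Δx_2 = L_21 · (+10), where L_21 = adj(I−A)_21 / det(I−A) = 0.069125 / 0.2500125.
Δx_2 = 0.069125 × (+10) / 0.2500125 = 0.69125 / 0.2500125 ≈ 2.76.

Δx_2 = 2.76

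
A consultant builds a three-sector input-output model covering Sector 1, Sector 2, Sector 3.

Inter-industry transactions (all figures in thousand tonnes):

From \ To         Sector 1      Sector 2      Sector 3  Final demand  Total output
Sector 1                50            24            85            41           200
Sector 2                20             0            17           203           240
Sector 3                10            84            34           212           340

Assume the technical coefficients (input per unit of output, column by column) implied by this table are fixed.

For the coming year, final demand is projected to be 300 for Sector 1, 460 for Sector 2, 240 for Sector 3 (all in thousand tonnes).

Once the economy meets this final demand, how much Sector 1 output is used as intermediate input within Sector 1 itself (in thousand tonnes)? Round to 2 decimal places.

Technical coefficients a_ij = z_ij / X_j:
  a_11 = 50/200 = 0.25, a_21 = 20/200 = 0.10, a_31 = 10/200 = 0.05
  a_12 = 24/240 = 0.10, a_22 = 0/240 = 0.00, a_32 = 84/240 = 0.35
  a_13 = 85/340 = 0.25, a_23 = 17/340 = 0.05, a_33 = 34/340 = 0.10
I − A =
  [   0.75    -0.10    -0.25]
  [  -0.10     1.00    -0.05]
  [  -0.05    -0.35     0.90]
Cofactors of I−A, C_ij = (−1)^(i+j)·(minor ij) (rows/columns in the sector order above):
  C_11 = (1.00)(0.90) − (-0.05)(-0.35) = 0.8825
  C_12 = −[(-0.10)(0.90) − (-0.05)(-0.05)] = 0.0925
  C_13 = (-0.10)(-0.35) − (1.00)(-0.05) = 0.0850
  C_21 = −[(-0.10)(0.90) − (-0.25)(-0.35)] = 0.1775
  C_22 = (0.75)(0.90) − (-0.25)(-0.05) = 0.6625
  C_23 = −[(0.75)(-0.35) − (-0.10)(-0.05)] = 0.2675
  C_31 = (-0.10)(-0.05) − (-0.25)(1.00) = 0.2550
  C_32 = −[(0.75)(-0.05) − (-0.25)(-0.10)] = 0.0625
  C_33 = (0.75)(1.00) − (-0.10)(-0.10) = 0.7400
det(I−A) = Σ_j (I−A)_1j·C_1j = (0.75)(0.8825) + (-0.10)(0.0925) + (-0.25)(0.0850) = 0.631375
adj(I−A) = Cᵀ =
  [ 0.8825   0.1775   0.2550]
  [ 0.0925   0.6625   0.0625]
  [ 0.0850   0.2675   0.7400]
(I − A)⁻¹ = adj(I−A) / det(I−A) ≈
  [   1.3977     0.2811     0.4039]
  [   0.1465     1.0493     0.0990]
  [   0.1346     0.4237     1.1720]
First solve x = (I − A)⁻¹ d = adj(I−A)·d / det(I−A); in particular x_1 = (0.8825·300 + 0.1775·460 + 0.2550·240) / 0.631375 = 407.60 / 0.631375 ≈ 645.5751.
Intermediate flow from 1 to 1: z_11 = a_11 · x_1 = 0.25 × 407.60 / 0.631375 = 101.90 / 0.631375 ≈ 161.39.

z_11 = 161.39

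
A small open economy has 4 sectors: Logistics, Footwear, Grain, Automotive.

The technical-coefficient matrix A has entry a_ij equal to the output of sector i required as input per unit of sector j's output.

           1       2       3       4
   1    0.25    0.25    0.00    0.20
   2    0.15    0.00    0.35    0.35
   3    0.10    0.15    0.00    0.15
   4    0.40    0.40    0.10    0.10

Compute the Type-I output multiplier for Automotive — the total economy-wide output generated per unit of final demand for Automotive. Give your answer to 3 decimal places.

m_4 = 4.485

I − A =
  [   0.75    -0.25     0.00    -0.20]
  [  -0.15     1.00    -0.35    -0.35]
  [  -0.10    -0.15     1.00    -0.15]
  [  -0.40    -0.40    -0.10     0.90]
Compute the cofactors C_ij = (−1)^(i+j)·(3×3 minor ij) of I−A; the adjugate is their transpose:
adj(I−A) = Cᵀ =
  [ 0.671500   0.304250   0.135500   0.290125]
  [ 0.328750   0.581750   0.237500   0.338875]
  [ 0.186250   0.179750   0.409250   0.179500]
  [ 0.465250   0.413750   0.211250   0.664375]
det(I−A) = Σ_j (I−A)_1j·C_1j = (0.75)(0.671500) + (-0.25)(0.328750) + (0.00)(0.186250) + (-0.20)(0.465250) = 0.3283875
(I − A)⁻¹ = adj(I−A) / det(I−A) ≈
  [   2.0448     0.9265     0.4126     0.8835]
  [   1.0011     1.7715     0.7232     1.0319]
  [   0.5672     0.5474     1.2462     0.5466]
  [   1.4168     1.2599     0.6433     2.0231]
The output multiplier for sector j is the column-j sum of the Leontief inverse (I − A)⁻¹ = adj(I−A) / det(I−A).
Column 4 of adj(I−A): (0.290125, 0.338875, 0.179500, 0.664375); det(I−A) = 0.3283875.
m_4 = (0.290125 + 0.338875 + 0.179500 + 0.664375) / 0.3283875 = 1.472875 / 0.3283875 ≈ 4.485.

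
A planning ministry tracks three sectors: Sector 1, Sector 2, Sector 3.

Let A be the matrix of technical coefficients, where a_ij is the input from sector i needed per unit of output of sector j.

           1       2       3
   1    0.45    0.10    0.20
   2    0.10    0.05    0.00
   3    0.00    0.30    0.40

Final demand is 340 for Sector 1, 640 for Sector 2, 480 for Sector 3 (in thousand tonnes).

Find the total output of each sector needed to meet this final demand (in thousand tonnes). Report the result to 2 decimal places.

I − A =
  [   0.55    -0.10    -0.20]
  [  -0.10     0.95     0.00]
  [   0.00    -0.30     0.60]
Cofactors of I−A, C_ij = (−1)^(i+j)·(minor ij) (rows/columns in the sector order above):
  C_11 = (0.95)(0.60) − (0.00)(-0.30) = 0.5700
  C_12 = −[(-0.10)(0.60) − (0.00)(0.00)] = 0.0600
  C_13 = (-0.10)(-0.30) − (0.95)(0.00) = 0.0300
  C_21 = −[(-0.10)(0.60) − (-0.20)(-0.30)] = 0.1200
  C_22 = (0.55)(0.60) − (-0.20)(0.00) = 0.3300
  C_23 = −[(0.55)(-0.30) − (-0.10)(0.00)] = 0.1650
  C_31 = (-0.10)(0.00) − (-0.20)(0.95) = 0.1900
  C_32 = −[(0.55)(0.00) − (-0.20)(-0.10)] = 0.0200
  C_33 = (0.55)(0.95) − (-0.10)(-0.10) = 0.5125
det(I−A) = Σ_j (I−A)_1j·C_1j = (0.55)(0.5700) + (-0.10)(0.0600) + (-0.20)(0.0300) = 0.3015
adj(I−A) = Cᵀ =
  [ 0.5700   0.1200   0.1900]
  [ 0.0600   0.3300   0.0200]
  [ 0.0300   0.1650   0.5125]
(I − A)⁻¹ = adj(I−A) / det(I−A) ≈
  [   1.8905     0.3980     0.6302]
  [   0.1990     1.0945     0.0663]
  [   0.0995     0.5473     1.6998]
x = (I − A)⁻¹ d = adj(I−A)·d / det(I−A), with det(I−A) = 0.3015:
  x_1 = (0.5700·340 + 0.1200·640 + 0.1900·480) / 0.3015 = 361.80 / 0.3015 = 1200.00
  x_2 = (0.0600·340 + 0.3300·640 + 0.0200·480) / 0.3015 = 241.20 / 0.3015 = 800.00
  x_3 = (0.0300·340 + 0.1650·640 + 0.5125·480) / 0.3015 = 361.80 / 0.3015 = 1200.00

x_1 = 1200.00, x_2 = 800.00, x_3 = 1200.00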